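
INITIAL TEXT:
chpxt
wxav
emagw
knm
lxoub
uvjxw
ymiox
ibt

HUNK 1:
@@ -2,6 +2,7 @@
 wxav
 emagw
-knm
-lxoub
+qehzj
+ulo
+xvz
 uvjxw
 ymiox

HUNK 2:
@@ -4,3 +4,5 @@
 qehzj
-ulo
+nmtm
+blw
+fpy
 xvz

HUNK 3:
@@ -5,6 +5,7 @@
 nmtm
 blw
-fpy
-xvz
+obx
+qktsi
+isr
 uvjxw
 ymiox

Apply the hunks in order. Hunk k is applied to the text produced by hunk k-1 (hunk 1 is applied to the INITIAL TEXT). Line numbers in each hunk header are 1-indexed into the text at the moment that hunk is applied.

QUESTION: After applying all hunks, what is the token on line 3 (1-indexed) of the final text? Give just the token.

Answer: emagw

Derivation:
Hunk 1: at line 2 remove [knm,lxoub] add [qehzj,ulo,xvz] -> 9 lines: chpxt wxav emagw qehzj ulo xvz uvjxw ymiox ibt
Hunk 2: at line 4 remove [ulo] add [nmtm,blw,fpy] -> 11 lines: chpxt wxav emagw qehzj nmtm blw fpy xvz uvjxw ymiox ibt
Hunk 3: at line 5 remove [fpy,xvz] add [obx,qktsi,isr] -> 12 lines: chpxt wxav emagw qehzj nmtm blw obx qktsi isr uvjxw ymiox ibt
Final line 3: emagw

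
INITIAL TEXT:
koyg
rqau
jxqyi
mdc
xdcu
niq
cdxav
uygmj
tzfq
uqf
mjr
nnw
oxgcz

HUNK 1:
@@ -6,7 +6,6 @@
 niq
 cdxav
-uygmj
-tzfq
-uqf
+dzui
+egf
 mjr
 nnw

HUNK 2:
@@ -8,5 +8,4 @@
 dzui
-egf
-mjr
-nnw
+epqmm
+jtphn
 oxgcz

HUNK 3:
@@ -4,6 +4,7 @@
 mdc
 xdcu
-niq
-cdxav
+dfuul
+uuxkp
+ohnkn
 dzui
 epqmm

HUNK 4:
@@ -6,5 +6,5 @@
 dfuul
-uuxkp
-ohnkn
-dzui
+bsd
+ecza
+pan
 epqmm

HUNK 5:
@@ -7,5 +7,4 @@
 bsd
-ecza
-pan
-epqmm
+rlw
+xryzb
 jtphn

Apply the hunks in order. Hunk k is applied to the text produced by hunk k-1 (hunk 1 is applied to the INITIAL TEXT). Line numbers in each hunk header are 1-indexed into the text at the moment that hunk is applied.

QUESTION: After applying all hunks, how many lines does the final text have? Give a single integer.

Hunk 1: at line 6 remove [uygmj,tzfq,uqf] add [dzui,egf] -> 12 lines: koyg rqau jxqyi mdc xdcu niq cdxav dzui egf mjr nnw oxgcz
Hunk 2: at line 8 remove [egf,mjr,nnw] add [epqmm,jtphn] -> 11 lines: koyg rqau jxqyi mdc xdcu niq cdxav dzui epqmm jtphn oxgcz
Hunk 3: at line 4 remove [niq,cdxav] add [dfuul,uuxkp,ohnkn] -> 12 lines: koyg rqau jxqyi mdc xdcu dfuul uuxkp ohnkn dzui epqmm jtphn oxgcz
Hunk 4: at line 6 remove [uuxkp,ohnkn,dzui] add [bsd,ecza,pan] -> 12 lines: koyg rqau jxqyi mdc xdcu dfuul bsd ecza pan epqmm jtphn oxgcz
Hunk 5: at line 7 remove [ecza,pan,epqmm] add [rlw,xryzb] -> 11 lines: koyg rqau jxqyi mdc xdcu dfuul bsd rlw xryzb jtphn oxgcz
Final line count: 11

Answer: 11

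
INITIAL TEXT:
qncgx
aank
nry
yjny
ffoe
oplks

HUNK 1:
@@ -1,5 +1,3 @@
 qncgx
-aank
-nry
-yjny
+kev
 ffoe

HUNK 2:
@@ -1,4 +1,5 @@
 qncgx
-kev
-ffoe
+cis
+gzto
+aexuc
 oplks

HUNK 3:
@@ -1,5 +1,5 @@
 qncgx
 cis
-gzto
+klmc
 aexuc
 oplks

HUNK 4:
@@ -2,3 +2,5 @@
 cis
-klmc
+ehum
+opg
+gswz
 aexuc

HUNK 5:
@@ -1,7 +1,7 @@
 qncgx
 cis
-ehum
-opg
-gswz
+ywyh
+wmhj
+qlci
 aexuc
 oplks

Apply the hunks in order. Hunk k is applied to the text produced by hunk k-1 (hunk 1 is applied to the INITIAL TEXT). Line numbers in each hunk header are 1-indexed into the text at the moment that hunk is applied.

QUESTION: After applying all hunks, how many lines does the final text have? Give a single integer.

Hunk 1: at line 1 remove [aank,nry,yjny] add [kev] -> 4 lines: qncgx kev ffoe oplks
Hunk 2: at line 1 remove [kev,ffoe] add [cis,gzto,aexuc] -> 5 lines: qncgx cis gzto aexuc oplks
Hunk 3: at line 1 remove [gzto] add [klmc] -> 5 lines: qncgx cis klmc aexuc oplks
Hunk 4: at line 2 remove [klmc] add [ehum,opg,gswz] -> 7 lines: qncgx cis ehum opg gswz aexuc oplks
Hunk 5: at line 1 remove [ehum,opg,gswz] add [ywyh,wmhj,qlci] -> 7 lines: qncgx cis ywyh wmhj qlci aexuc oplks
Final line count: 7

Answer: 7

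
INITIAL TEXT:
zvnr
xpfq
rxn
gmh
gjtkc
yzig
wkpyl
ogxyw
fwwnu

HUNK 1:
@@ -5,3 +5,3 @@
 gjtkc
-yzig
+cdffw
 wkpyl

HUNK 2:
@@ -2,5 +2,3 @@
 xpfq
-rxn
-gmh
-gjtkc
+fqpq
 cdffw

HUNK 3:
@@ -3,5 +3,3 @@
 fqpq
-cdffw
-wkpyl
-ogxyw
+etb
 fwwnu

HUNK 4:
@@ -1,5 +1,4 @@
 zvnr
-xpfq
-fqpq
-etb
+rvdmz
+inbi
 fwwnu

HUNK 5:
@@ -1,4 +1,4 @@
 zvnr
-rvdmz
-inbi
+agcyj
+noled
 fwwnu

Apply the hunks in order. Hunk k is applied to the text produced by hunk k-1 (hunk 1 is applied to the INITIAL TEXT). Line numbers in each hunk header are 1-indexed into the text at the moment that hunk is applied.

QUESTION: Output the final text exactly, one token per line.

Answer: zvnr
agcyj
noled
fwwnu

Derivation:
Hunk 1: at line 5 remove [yzig] add [cdffw] -> 9 lines: zvnr xpfq rxn gmh gjtkc cdffw wkpyl ogxyw fwwnu
Hunk 2: at line 2 remove [rxn,gmh,gjtkc] add [fqpq] -> 7 lines: zvnr xpfq fqpq cdffw wkpyl ogxyw fwwnu
Hunk 3: at line 3 remove [cdffw,wkpyl,ogxyw] add [etb] -> 5 lines: zvnr xpfq fqpq etb fwwnu
Hunk 4: at line 1 remove [xpfq,fqpq,etb] add [rvdmz,inbi] -> 4 lines: zvnr rvdmz inbi fwwnu
Hunk 5: at line 1 remove [rvdmz,inbi] add [agcyj,noled] -> 4 lines: zvnr agcyj noled fwwnu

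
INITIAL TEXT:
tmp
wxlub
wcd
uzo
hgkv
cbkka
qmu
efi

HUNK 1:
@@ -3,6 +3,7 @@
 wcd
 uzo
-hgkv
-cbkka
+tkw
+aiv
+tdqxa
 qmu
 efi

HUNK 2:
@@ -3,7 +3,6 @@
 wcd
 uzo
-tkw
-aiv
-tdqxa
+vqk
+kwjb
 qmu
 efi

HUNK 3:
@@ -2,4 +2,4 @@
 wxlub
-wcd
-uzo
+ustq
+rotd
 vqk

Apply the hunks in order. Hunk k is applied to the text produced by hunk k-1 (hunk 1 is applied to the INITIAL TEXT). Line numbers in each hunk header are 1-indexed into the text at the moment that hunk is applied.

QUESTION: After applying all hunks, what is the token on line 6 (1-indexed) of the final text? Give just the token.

Hunk 1: at line 3 remove [hgkv,cbkka] add [tkw,aiv,tdqxa] -> 9 lines: tmp wxlub wcd uzo tkw aiv tdqxa qmu efi
Hunk 2: at line 3 remove [tkw,aiv,tdqxa] add [vqk,kwjb] -> 8 lines: tmp wxlub wcd uzo vqk kwjb qmu efi
Hunk 3: at line 2 remove [wcd,uzo] add [ustq,rotd] -> 8 lines: tmp wxlub ustq rotd vqk kwjb qmu efi
Final line 6: kwjb

Answer: kwjb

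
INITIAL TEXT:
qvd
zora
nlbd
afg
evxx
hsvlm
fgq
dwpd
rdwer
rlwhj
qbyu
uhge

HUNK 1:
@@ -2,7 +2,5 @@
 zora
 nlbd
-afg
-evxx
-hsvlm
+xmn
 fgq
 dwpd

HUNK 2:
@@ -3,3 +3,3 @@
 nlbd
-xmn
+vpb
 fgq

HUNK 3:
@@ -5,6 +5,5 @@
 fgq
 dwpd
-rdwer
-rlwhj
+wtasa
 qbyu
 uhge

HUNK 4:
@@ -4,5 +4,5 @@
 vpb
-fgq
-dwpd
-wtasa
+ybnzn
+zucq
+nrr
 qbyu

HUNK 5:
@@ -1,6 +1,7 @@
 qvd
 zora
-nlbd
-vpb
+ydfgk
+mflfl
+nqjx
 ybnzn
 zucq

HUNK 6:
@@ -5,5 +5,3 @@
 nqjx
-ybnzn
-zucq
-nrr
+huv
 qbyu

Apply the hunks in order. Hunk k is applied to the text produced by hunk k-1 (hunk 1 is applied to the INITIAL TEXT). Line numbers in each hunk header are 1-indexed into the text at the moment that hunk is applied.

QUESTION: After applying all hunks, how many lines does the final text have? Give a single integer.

Answer: 8

Derivation:
Hunk 1: at line 2 remove [afg,evxx,hsvlm] add [xmn] -> 10 lines: qvd zora nlbd xmn fgq dwpd rdwer rlwhj qbyu uhge
Hunk 2: at line 3 remove [xmn] add [vpb] -> 10 lines: qvd zora nlbd vpb fgq dwpd rdwer rlwhj qbyu uhge
Hunk 3: at line 5 remove [rdwer,rlwhj] add [wtasa] -> 9 lines: qvd zora nlbd vpb fgq dwpd wtasa qbyu uhge
Hunk 4: at line 4 remove [fgq,dwpd,wtasa] add [ybnzn,zucq,nrr] -> 9 lines: qvd zora nlbd vpb ybnzn zucq nrr qbyu uhge
Hunk 5: at line 1 remove [nlbd,vpb] add [ydfgk,mflfl,nqjx] -> 10 lines: qvd zora ydfgk mflfl nqjx ybnzn zucq nrr qbyu uhge
Hunk 6: at line 5 remove [ybnzn,zucq,nrr] add [huv] -> 8 lines: qvd zora ydfgk mflfl nqjx huv qbyu uhge
Final line count: 8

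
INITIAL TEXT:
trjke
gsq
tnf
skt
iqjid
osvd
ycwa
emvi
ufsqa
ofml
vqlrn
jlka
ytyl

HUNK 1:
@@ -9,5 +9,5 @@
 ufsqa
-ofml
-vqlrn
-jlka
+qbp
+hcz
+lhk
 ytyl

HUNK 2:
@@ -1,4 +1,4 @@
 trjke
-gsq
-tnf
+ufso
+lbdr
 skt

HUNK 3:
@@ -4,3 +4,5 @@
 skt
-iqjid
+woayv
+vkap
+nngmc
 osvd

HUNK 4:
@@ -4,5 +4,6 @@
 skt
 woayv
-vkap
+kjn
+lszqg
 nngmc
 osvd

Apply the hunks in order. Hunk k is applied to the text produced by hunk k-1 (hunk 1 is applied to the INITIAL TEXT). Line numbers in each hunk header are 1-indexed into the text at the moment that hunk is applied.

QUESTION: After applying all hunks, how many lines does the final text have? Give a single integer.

Hunk 1: at line 9 remove [ofml,vqlrn,jlka] add [qbp,hcz,lhk] -> 13 lines: trjke gsq tnf skt iqjid osvd ycwa emvi ufsqa qbp hcz lhk ytyl
Hunk 2: at line 1 remove [gsq,tnf] add [ufso,lbdr] -> 13 lines: trjke ufso lbdr skt iqjid osvd ycwa emvi ufsqa qbp hcz lhk ytyl
Hunk 3: at line 4 remove [iqjid] add [woayv,vkap,nngmc] -> 15 lines: trjke ufso lbdr skt woayv vkap nngmc osvd ycwa emvi ufsqa qbp hcz lhk ytyl
Hunk 4: at line 4 remove [vkap] add [kjn,lszqg] -> 16 lines: trjke ufso lbdr skt woayv kjn lszqg nngmc osvd ycwa emvi ufsqa qbp hcz lhk ytyl
Final line count: 16

Answer: 16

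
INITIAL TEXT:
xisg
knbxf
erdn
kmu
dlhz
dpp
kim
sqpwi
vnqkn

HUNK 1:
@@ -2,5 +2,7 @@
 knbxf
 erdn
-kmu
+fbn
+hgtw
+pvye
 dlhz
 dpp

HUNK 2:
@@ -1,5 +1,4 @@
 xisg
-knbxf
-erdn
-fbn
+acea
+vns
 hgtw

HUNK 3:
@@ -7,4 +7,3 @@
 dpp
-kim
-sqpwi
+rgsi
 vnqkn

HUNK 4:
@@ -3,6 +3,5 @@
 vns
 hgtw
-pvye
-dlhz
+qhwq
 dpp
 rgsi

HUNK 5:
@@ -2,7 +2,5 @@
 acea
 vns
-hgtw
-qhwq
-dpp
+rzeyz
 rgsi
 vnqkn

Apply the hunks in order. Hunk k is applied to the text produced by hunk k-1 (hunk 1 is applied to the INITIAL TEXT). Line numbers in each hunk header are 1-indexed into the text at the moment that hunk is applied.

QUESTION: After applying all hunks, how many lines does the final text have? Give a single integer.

Answer: 6

Derivation:
Hunk 1: at line 2 remove [kmu] add [fbn,hgtw,pvye] -> 11 lines: xisg knbxf erdn fbn hgtw pvye dlhz dpp kim sqpwi vnqkn
Hunk 2: at line 1 remove [knbxf,erdn,fbn] add [acea,vns] -> 10 lines: xisg acea vns hgtw pvye dlhz dpp kim sqpwi vnqkn
Hunk 3: at line 7 remove [kim,sqpwi] add [rgsi] -> 9 lines: xisg acea vns hgtw pvye dlhz dpp rgsi vnqkn
Hunk 4: at line 3 remove [pvye,dlhz] add [qhwq] -> 8 lines: xisg acea vns hgtw qhwq dpp rgsi vnqkn
Hunk 5: at line 2 remove [hgtw,qhwq,dpp] add [rzeyz] -> 6 lines: xisg acea vns rzeyz rgsi vnqkn
Final line count: 6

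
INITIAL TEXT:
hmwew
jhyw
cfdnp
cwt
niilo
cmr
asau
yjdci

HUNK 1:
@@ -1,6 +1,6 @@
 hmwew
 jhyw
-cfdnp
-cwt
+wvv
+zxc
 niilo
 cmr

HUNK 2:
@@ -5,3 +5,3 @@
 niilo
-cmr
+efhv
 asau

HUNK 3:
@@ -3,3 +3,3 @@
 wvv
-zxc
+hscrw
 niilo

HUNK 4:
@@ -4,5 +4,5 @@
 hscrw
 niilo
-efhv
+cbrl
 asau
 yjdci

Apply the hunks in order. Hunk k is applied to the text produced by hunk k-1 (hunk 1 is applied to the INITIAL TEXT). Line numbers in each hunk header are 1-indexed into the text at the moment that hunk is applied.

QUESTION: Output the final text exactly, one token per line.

Answer: hmwew
jhyw
wvv
hscrw
niilo
cbrl
asau
yjdci

Derivation:
Hunk 1: at line 1 remove [cfdnp,cwt] add [wvv,zxc] -> 8 lines: hmwew jhyw wvv zxc niilo cmr asau yjdci
Hunk 2: at line 5 remove [cmr] add [efhv] -> 8 lines: hmwew jhyw wvv zxc niilo efhv asau yjdci
Hunk 3: at line 3 remove [zxc] add [hscrw] -> 8 lines: hmwew jhyw wvv hscrw niilo efhv asau yjdci
Hunk 4: at line 4 remove [efhv] add [cbrl] -> 8 lines: hmwew jhyw wvv hscrw niilo cbrl asau yjdci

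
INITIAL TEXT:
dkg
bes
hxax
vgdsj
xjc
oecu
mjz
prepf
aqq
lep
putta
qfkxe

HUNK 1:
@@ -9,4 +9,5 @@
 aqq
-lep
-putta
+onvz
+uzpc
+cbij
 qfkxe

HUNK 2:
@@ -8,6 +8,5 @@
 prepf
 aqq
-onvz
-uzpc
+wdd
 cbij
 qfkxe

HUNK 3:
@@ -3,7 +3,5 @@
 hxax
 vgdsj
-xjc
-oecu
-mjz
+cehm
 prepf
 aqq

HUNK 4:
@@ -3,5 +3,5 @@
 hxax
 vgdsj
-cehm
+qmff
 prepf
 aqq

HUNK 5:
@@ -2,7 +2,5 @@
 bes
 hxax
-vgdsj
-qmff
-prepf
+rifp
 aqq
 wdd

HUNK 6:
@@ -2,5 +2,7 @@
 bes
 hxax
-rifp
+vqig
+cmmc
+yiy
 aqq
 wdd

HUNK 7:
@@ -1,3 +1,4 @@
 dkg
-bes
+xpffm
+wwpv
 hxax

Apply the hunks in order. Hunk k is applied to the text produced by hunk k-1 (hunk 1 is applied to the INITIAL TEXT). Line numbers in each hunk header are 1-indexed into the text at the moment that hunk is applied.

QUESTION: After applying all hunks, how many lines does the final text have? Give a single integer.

Answer: 11

Derivation:
Hunk 1: at line 9 remove [lep,putta] add [onvz,uzpc,cbij] -> 13 lines: dkg bes hxax vgdsj xjc oecu mjz prepf aqq onvz uzpc cbij qfkxe
Hunk 2: at line 8 remove [onvz,uzpc] add [wdd] -> 12 lines: dkg bes hxax vgdsj xjc oecu mjz prepf aqq wdd cbij qfkxe
Hunk 3: at line 3 remove [xjc,oecu,mjz] add [cehm] -> 10 lines: dkg bes hxax vgdsj cehm prepf aqq wdd cbij qfkxe
Hunk 4: at line 3 remove [cehm] add [qmff] -> 10 lines: dkg bes hxax vgdsj qmff prepf aqq wdd cbij qfkxe
Hunk 5: at line 2 remove [vgdsj,qmff,prepf] add [rifp] -> 8 lines: dkg bes hxax rifp aqq wdd cbij qfkxe
Hunk 6: at line 2 remove [rifp] add [vqig,cmmc,yiy] -> 10 lines: dkg bes hxax vqig cmmc yiy aqq wdd cbij qfkxe
Hunk 7: at line 1 remove [bes] add [xpffm,wwpv] -> 11 lines: dkg xpffm wwpv hxax vqig cmmc yiy aqq wdd cbij qfkxe
Final line count: 11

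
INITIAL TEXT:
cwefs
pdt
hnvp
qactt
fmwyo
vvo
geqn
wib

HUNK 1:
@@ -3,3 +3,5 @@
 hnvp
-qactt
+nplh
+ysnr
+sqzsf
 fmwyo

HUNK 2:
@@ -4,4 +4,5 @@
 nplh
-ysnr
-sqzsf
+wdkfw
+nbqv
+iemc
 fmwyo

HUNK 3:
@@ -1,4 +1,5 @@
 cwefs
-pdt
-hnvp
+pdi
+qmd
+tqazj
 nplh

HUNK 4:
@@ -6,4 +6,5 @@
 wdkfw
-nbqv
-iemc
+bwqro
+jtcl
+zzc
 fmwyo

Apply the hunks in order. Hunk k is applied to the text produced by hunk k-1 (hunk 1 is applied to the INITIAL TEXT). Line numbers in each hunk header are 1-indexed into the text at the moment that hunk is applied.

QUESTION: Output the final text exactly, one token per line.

Hunk 1: at line 3 remove [qactt] add [nplh,ysnr,sqzsf] -> 10 lines: cwefs pdt hnvp nplh ysnr sqzsf fmwyo vvo geqn wib
Hunk 2: at line 4 remove [ysnr,sqzsf] add [wdkfw,nbqv,iemc] -> 11 lines: cwefs pdt hnvp nplh wdkfw nbqv iemc fmwyo vvo geqn wib
Hunk 3: at line 1 remove [pdt,hnvp] add [pdi,qmd,tqazj] -> 12 lines: cwefs pdi qmd tqazj nplh wdkfw nbqv iemc fmwyo vvo geqn wib
Hunk 4: at line 6 remove [nbqv,iemc] add [bwqro,jtcl,zzc] -> 13 lines: cwefs pdi qmd tqazj nplh wdkfw bwqro jtcl zzc fmwyo vvo geqn wib

Answer: cwefs
pdi
qmd
tqazj
nplh
wdkfw
bwqro
jtcl
zzc
fmwyo
vvo
geqn
wib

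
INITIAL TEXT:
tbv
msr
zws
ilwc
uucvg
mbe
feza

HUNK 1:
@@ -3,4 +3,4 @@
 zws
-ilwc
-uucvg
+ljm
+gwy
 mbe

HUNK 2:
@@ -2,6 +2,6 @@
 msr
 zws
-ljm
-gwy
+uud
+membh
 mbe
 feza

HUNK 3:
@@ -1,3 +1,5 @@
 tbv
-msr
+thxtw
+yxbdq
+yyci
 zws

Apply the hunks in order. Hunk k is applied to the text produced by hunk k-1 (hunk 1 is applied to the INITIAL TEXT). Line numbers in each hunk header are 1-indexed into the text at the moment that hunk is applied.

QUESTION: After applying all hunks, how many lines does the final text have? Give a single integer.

Hunk 1: at line 3 remove [ilwc,uucvg] add [ljm,gwy] -> 7 lines: tbv msr zws ljm gwy mbe feza
Hunk 2: at line 2 remove [ljm,gwy] add [uud,membh] -> 7 lines: tbv msr zws uud membh mbe feza
Hunk 3: at line 1 remove [msr] add [thxtw,yxbdq,yyci] -> 9 lines: tbv thxtw yxbdq yyci zws uud membh mbe feza
Final line count: 9

Answer: 9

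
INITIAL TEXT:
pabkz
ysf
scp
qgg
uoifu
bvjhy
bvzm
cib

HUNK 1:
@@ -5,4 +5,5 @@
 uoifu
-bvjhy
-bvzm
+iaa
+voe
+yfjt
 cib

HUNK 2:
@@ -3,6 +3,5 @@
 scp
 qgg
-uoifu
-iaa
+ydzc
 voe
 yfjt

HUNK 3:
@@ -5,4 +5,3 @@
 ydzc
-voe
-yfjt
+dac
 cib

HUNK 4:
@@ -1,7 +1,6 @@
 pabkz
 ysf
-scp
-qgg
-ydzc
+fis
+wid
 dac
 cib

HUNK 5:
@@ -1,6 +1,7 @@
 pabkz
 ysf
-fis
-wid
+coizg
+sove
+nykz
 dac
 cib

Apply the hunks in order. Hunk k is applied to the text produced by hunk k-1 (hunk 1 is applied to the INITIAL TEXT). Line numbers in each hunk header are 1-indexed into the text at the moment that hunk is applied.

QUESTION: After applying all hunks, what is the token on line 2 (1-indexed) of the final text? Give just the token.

Hunk 1: at line 5 remove [bvjhy,bvzm] add [iaa,voe,yfjt] -> 9 lines: pabkz ysf scp qgg uoifu iaa voe yfjt cib
Hunk 2: at line 3 remove [uoifu,iaa] add [ydzc] -> 8 lines: pabkz ysf scp qgg ydzc voe yfjt cib
Hunk 3: at line 5 remove [voe,yfjt] add [dac] -> 7 lines: pabkz ysf scp qgg ydzc dac cib
Hunk 4: at line 1 remove [scp,qgg,ydzc] add [fis,wid] -> 6 lines: pabkz ysf fis wid dac cib
Hunk 5: at line 1 remove [fis,wid] add [coizg,sove,nykz] -> 7 lines: pabkz ysf coizg sove nykz dac cib
Final line 2: ysf

Answer: ysf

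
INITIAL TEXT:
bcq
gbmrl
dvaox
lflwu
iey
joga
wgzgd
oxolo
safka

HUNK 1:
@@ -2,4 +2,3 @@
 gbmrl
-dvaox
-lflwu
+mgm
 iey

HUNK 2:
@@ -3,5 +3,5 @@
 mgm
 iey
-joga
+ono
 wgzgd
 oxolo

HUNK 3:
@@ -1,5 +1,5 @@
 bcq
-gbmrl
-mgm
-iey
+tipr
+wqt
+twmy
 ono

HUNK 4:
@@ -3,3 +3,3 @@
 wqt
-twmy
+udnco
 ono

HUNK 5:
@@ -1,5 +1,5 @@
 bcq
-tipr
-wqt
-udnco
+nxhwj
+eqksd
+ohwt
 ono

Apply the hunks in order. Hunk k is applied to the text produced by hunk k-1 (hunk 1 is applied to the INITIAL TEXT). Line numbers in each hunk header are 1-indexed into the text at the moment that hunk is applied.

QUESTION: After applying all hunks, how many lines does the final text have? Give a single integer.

Answer: 8

Derivation:
Hunk 1: at line 2 remove [dvaox,lflwu] add [mgm] -> 8 lines: bcq gbmrl mgm iey joga wgzgd oxolo safka
Hunk 2: at line 3 remove [joga] add [ono] -> 8 lines: bcq gbmrl mgm iey ono wgzgd oxolo safka
Hunk 3: at line 1 remove [gbmrl,mgm,iey] add [tipr,wqt,twmy] -> 8 lines: bcq tipr wqt twmy ono wgzgd oxolo safka
Hunk 4: at line 3 remove [twmy] add [udnco] -> 8 lines: bcq tipr wqt udnco ono wgzgd oxolo safka
Hunk 5: at line 1 remove [tipr,wqt,udnco] add [nxhwj,eqksd,ohwt] -> 8 lines: bcq nxhwj eqksd ohwt ono wgzgd oxolo safka
Final line count: 8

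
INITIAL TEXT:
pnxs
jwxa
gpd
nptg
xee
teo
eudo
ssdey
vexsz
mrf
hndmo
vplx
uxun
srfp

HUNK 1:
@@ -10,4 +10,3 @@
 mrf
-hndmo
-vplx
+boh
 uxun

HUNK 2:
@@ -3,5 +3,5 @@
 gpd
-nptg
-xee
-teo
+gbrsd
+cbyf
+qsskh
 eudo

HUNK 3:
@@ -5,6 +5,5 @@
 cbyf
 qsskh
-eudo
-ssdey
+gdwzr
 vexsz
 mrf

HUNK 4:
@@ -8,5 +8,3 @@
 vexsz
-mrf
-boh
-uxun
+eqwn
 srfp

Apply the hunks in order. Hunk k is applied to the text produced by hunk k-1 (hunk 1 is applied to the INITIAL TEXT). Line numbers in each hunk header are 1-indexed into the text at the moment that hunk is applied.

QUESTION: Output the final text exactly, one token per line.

Hunk 1: at line 10 remove [hndmo,vplx] add [boh] -> 13 lines: pnxs jwxa gpd nptg xee teo eudo ssdey vexsz mrf boh uxun srfp
Hunk 2: at line 3 remove [nptg,xee,teo] add [gbrsd,cbyf,qsskh] -> 13 lines: pnxs jwxa gpd gbrsd cbyf qsskh eudo ssdey vexsz mrf boh uxun srfp
Hunk 3: at line 5 remove [eudo,ssdey] add [gdwzr] -> 12 lines: pnxs jwxa gpd gbrsd cbyf qsskh gdwzr vexsz mrf boh uxun srfp
Hunk 4: at line 8 remove [mrf,boh,uxun] add [eqwn] -> 10 lines: pnxs jwxa gpd gbrsd cbyf qsskh gdwzr vexsz eqwn srfp

Answer: pnxs
jwxa
gpd
gbrsd
cbyf
qsskh
gdwzr
vexsz
eqwn
srfp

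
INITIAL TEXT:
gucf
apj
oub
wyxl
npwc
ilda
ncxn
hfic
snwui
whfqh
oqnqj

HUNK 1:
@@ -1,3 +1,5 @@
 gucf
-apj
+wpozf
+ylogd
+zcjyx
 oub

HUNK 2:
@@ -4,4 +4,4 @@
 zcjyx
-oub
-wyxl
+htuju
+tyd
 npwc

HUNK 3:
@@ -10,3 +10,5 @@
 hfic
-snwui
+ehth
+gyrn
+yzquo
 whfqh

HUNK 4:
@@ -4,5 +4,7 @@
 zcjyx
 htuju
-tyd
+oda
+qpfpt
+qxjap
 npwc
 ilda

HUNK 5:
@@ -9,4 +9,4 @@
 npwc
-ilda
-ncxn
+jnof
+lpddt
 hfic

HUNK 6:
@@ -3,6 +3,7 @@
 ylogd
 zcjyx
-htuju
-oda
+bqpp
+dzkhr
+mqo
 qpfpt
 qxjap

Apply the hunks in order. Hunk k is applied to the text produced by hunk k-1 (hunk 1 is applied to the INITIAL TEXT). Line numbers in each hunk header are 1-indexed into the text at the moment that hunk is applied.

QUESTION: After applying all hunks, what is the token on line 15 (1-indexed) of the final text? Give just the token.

Answer: gyrn

Derivation:
Hunk 1: at line 1 remove [apj] add [wpozf,ylogd,zcjyx] -> 13 lines: gucf wpozf ylogd zcjyx oub wyxl npwc ilda ncxn hfic snwui whfqh oqnqj
Hunk 2: at line 4 remove [oub,wyxl] add [htuju,tyd] -> 13 lines: gucf wpozf ylogd zcjyx htuju tyd npwc ilda ncxn hfic snwui whfqh oqnqj
Hunk 3: at line 10 remove [snwui] add [ehth,gyrn,yzquo] -> 15 lines: gucf wpozf ylogd zcjyx htuju tyd npwc ilda ncxn hfic ehth gyrn yzquo whfqh oqnqj
Hunk 4: at line 4 remove [tyd] add [oda,qpfpt,qxjap] -> 17 lines: gucf wpozf ylogd zcjyx htuju oda qpfpt qxjap npwc ilda ncxn hfic ehth gyrn yzquo whfqh oqnqj
Hunk 5: at line 9 remove [ilda,ncxn] add [jnof,lpddt] -> 17 lines: gucf wpozf ylogd zcjyx htuju oda qpfpt qxjap npwc jnof lpddt hfic ehth gyrn yzquo whfqh oqnqj
Hunk 6: at line 3 remove [htuju,oda] add [bqpp,dzkhr,mqo] -> 18 lines: gucf wpozf ylogd zcjyx bqpp dzkhr mqo qpfpt qxjap npwc jnof lpddt hfic ehth gyrn yzquo whfqh oqnqj
Final line 15: gyrn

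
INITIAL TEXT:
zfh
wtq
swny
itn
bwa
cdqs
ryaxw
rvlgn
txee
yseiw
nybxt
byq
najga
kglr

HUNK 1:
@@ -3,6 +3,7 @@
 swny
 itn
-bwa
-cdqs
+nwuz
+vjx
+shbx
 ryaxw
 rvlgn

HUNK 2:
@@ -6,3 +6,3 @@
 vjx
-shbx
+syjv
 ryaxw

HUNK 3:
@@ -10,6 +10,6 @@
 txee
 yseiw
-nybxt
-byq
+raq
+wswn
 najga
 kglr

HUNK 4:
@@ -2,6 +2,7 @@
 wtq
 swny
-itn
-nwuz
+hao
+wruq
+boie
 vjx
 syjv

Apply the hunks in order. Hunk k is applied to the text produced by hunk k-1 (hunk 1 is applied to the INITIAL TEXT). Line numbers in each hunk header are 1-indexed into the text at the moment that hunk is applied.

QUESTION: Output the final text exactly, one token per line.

Hunk 1: at line 3 remove [bwa,cdqs] add [nwuz,vjx,shbx] -> 15 lines: zfh wtq swny itn nwuz vjx shbx ryaxw rvlgn txee yseiw nybxt byq najga kglr
Hunk 2: at line 6 remove [shbx] add [syjv] -> 15 lines: zfh wtq swny itn nwuz vjx syjv ryaxw rvlgn txee yseiw nybxt byq najga kglr
Hunk 3: at line 10 remove [nybxt,byq] add [raq,wswn] -> 15 lines: zfh wtq swny itn nwuz vjx syjv ryaxw rvlgn txee yseiw raq wswn najga kglr
Hunk 4: at line 2 remove [itn,nwuz] add [hao,wruq,boie] -> 16 lines: zfh wtq swny hao wruq boie vjx syjv ryaxw rvlgn txee yseiw raq wswn najga kglr

Answer: zfh
wtq
swny
hao
wruq
boie
vjx
syjv
ryaxw
rvlgn
txee
yseiw
raq
wswn
najga
kglr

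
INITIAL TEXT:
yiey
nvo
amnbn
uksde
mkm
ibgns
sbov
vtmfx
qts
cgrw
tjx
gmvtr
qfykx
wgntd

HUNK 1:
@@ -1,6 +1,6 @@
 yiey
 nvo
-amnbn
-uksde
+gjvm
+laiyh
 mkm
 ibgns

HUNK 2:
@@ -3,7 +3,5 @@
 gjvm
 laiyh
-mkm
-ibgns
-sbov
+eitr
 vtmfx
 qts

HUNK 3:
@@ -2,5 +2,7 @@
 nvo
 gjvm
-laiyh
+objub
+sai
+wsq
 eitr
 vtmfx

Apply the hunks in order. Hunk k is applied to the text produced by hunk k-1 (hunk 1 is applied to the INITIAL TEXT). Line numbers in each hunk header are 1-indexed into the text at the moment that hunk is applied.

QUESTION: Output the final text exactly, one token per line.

Answer: yiey
nvo
gjvm
objub
sai
wsq
eitr
vtmfx
qts
cgrw
tjx
gmvtr
qfykx
wgntd

Derivation:
Hunk 1: at line 1 remove [amnbn,uksde] add [gjvm,laiyh] -> 14 lines: yiey nvo gjvm laiyh mkm ibgns sbov vtmfx qts cgrw tjx gmvtr qfykx wgntd
Hunk 2: at line 3 remove [mkm,ibgns,sbov] add [eitr] -> 12 lines: yiey nvo gjvm laiyh eitr vtmfx qts cgrw tjx gmvtr qfykx wgntd
Hunk 3: at line 2 remove [laiyh] add [objub,sai,wsq] -> 14 lines: yiey nvo gjvm objub sai wsq eitr vtmfx qts cgrw tjx gmvtr qfykx wgntd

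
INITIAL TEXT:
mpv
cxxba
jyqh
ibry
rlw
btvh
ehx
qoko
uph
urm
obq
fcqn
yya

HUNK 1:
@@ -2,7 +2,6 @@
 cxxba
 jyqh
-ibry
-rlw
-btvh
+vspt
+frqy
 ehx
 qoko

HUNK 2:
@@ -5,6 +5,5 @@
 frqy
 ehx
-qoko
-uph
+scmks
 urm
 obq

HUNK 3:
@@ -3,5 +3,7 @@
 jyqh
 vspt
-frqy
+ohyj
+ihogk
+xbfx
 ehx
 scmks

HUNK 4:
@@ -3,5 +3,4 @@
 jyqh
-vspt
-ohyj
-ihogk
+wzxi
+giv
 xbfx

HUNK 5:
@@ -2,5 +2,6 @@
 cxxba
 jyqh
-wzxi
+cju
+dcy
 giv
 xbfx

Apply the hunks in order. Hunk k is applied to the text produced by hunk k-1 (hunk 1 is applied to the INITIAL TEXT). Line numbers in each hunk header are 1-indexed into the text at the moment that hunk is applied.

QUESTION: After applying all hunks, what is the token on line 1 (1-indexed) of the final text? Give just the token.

Hunk 1: at line 2 remove [ibry,rlw,btvh] add [vspt,frqy] -> 12 lines: mpv cxxba jyqh vspt frqy ehx qoko uph urm obq fcqn yya
Hunk 2: at line 5 remove [qoko,uph] add [scmks] -> 11 lines: mpv cxxba jyqh vspt frqy ehx scmks urm obq fcqn yya
Hunk 3: at line 3 remove [frqy] add [ohyj,ihogk,xbfx] -> 13 lines: mpv cxxba jyqh vspt ohyj ihogk xbfx ehx scmks urm obq fcqn yya
Hunk 4: at line 3 remove [vspt,ohyj,ihogk] add [wzxi,giv] -> 12 lines: mpv cxxba jyqh wzxi giv xbfx ehx scmks urm obq fcqn yya
Hunk 5: at line 2 remove [wzxi] add [cju,dcy] -> 13 lines: mpv cxxba jyqh cju dcy giv xbfx ehx scmks urm obq fcqn yya
Final line 1: mpv

Answer: mpv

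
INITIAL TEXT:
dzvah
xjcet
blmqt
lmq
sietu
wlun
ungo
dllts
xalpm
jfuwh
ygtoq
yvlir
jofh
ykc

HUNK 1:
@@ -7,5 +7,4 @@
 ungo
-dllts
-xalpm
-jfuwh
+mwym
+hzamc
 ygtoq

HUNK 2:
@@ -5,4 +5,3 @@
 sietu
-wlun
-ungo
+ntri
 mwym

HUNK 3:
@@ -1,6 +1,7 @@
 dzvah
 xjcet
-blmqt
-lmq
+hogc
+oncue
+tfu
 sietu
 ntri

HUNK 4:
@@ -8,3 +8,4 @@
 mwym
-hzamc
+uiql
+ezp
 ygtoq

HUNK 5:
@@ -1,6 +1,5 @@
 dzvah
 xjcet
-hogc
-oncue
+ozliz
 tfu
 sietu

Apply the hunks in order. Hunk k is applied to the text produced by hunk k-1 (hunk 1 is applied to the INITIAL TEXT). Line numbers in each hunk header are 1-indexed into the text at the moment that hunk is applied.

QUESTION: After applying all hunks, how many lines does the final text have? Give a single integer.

Hunk 1: at line 7 remove [dllts,xalpm,jfuwh] add [mwym,hzamc] -> 13 lines: dzvah xjcet blmqt lmq sietu wlun ungo mwym hzamc ygtoq yvlir jofh ykc
Hunk 2: at line 5 remove [wlun,ungo] add [ntri] -> 12 lines: dzvah xjcet blmqt lmq sietu ntri mwym hzamc ygtoq yvlir jofh ykc
Hunk 3: at line 1 remove [blmqt,lmq] add [hogc,oncue,tfu] -> 13 lines: dzvah xjcet hogc oncue tfu sietu ntri mwym hzamc ygtoq yvlir jofh ykc
Hunk 4: at line 8 remove [hzamc] add [uiql,ezp] -> 14 lines: dzvah xjcet hogc oncue tfu sietu ntri mwym uiql ezp ygtoq yvlir jofh ykc
Hunk 5: at line 1 remove [hogc,oncue] add [ozliz] -> 13 lines: dzvah xjcet ozliz tfu sietu ntri mwym uiql ezp ygtoq yvlir jofh ykc
Final line count: 13

Answer: 13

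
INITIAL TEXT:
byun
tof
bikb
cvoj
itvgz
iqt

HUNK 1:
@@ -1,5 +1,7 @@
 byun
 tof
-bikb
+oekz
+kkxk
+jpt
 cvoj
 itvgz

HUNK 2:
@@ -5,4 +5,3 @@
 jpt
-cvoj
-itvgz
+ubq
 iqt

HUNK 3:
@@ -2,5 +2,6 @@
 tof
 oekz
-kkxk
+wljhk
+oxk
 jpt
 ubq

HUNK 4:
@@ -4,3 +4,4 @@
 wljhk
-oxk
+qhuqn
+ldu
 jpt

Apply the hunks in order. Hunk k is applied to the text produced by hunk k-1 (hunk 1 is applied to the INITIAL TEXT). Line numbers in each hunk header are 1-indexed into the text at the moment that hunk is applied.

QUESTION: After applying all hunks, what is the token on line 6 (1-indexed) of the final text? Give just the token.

Answer: ldu

Derivation:
Hunk 1: at line 1 remove [bikb] add [oekz,kkxk,jpt] -> 8 lines: byun tof oekz kkxk jpt cvoj itvgz iqt
Hunk 2: at line 5 remove [cvoj,itvgz] add [ubq] -> 7 lines: byun tof oekz kkxk jpt ubq iqt
Hunk 3: at line 2 remove [kkxk] add [wljhk,oxk] -> 8 lines: byun tof oekz wljhk oxk jpt ubq iqt
Hunk 4: at line 4 remove [oxk] add [qhuqn,ldu] -> 9 lines: byun tof oekz wljhk qhuqn ldu jpt ubq iqt
Final line 6: ldu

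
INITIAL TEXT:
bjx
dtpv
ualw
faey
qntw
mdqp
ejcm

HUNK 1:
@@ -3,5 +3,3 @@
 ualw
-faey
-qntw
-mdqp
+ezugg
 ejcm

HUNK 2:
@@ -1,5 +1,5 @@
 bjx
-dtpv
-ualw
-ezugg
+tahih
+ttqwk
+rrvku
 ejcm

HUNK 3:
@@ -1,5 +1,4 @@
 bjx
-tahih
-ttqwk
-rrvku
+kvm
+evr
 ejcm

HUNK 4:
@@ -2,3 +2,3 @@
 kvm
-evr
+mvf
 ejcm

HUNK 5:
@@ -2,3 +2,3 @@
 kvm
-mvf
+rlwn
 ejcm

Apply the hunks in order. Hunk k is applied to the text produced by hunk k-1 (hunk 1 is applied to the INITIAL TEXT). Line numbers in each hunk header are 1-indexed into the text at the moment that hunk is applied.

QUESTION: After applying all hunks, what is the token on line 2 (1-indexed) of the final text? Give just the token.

Hunk 1: at line 3 remove [faey,qntw,mdqp] add [ezugg] -> 5 lines: bjx dtpv ualw ezugg ejcm
Hunk 2: at line 1 remove [dtpv,ualw,ezugg] add [tahih,ttqwk,rrvku] -> 5 lines: bjx tahih ttqwk rrvku ejcm
Hunk 3: at line 1 remove [tahih,ttqwk,rrvku] add [kvm,evr] -> 4 lines: bjx kvm evr ejcm
Hunk 4: at line 2 remove [evr] add [mvf] -> 4 lines: bjx kvm mvf ejcm
Hunk 5: at line 2 remove [mvf] add [rlwn] -> 4 lines: bjx kvm rlwn ejcm
Final line 2: kvm

Answer: kvm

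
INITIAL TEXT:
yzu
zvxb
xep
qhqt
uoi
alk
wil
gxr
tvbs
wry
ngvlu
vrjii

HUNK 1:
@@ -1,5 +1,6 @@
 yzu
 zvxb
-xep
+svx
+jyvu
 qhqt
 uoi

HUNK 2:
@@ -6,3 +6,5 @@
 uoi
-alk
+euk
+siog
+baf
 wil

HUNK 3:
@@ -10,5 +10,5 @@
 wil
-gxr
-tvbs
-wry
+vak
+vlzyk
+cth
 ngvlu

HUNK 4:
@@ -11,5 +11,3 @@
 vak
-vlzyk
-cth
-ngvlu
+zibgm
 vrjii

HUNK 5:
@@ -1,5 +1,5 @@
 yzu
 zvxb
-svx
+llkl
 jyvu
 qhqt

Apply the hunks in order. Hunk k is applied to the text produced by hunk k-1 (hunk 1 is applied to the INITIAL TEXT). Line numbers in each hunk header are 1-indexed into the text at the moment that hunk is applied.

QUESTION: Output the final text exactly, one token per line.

Answer: yzu
zvxb
llkl
jyvu
qhqt
uoi
euk
siog
baf
wil
vak
zibgm
vrjii

Derivation:
Hunk 1: at line 1 remove [xep] add [svx,jyvu] -> 13 lines: yzu zvxb svx jyvu qhqt uoi alk wil gxr tvbs wry ngvlu vrjii
Hunk 2: at line 6 remove [alk] add [euk,siog,baf] -> 15 lines: yzu zvxb svx jyvu qhqt uoi euk siog baf wil gxr tvbs wry ngvlu vrjii
Hunk 3: at line 10 remove [gxr,tvbs,wry] add [vak,vlzyk,cth] -> 15 lines: yzu zvxb svx jyvu qhqt uoi euk siog baf wil vak vlzyk cth ngvlu vrjii
Hunk 4: at line 11 remove [vlzyk,cth,ngvlu] add [zibgm] -> 13 lines: yzu zvxb svx jyvu qhqt uoi euk siog baf wil vak zibgm vrjii
Hunk 5: at line 1 remove [svx] add [llkl] -> 13 lines: yzu zvxb llkl jyvu qhqt uoi euk siog baf wil vak zibgm vrjii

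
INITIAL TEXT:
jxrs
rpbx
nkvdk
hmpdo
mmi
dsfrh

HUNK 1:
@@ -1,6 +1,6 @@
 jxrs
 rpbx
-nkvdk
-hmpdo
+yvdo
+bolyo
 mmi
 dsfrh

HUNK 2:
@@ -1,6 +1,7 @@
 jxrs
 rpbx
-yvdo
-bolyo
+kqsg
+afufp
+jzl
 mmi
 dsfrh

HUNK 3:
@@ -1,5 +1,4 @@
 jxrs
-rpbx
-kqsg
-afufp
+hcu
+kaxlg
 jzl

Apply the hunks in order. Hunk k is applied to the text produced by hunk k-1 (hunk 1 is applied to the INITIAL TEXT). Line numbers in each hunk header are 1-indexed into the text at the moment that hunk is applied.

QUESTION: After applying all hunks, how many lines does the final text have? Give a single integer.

Hunk 1: at line 1 remove [nkvdk,hmpdo] add [yvdo,bolyo] -> 6 lines: jxrs rpbx yvdo bolyo mmi dsfrh
Hunk 2: at line 1 remove [yvdo,bolyo] add [kqsg,afufp,jzl] -> 7 lines: jxrs rpbx kqsg afufp jzl mmi dsfrh
Hunk 3: at line 1 remove [rpbx,kqsg,afufp] add [hcu,kaxlg] -> 6 lines: jxrs hcu kaxlg jzl mmi dsfrh
Final line count: 6

Answer: 6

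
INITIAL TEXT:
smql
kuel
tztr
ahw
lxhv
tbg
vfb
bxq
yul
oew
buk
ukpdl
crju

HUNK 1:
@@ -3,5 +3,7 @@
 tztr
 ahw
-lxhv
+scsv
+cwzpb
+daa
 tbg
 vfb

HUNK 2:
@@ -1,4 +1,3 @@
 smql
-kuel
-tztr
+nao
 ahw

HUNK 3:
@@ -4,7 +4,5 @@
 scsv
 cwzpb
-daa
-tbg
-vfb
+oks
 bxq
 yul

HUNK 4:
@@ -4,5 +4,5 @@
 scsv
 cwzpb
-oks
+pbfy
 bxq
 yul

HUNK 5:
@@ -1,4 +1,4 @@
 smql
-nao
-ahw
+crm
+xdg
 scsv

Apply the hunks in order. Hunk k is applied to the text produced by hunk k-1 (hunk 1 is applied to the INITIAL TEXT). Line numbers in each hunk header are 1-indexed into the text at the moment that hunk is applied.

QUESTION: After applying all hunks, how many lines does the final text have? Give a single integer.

Answer: 12

Derivation:
Hunk 1: at line 3 remove [lxhv] add [scsv,cwzpb,daa] -> 15 lines: smql kuel tztr ahw scsv cwzpb daa tbg vfb bxq yul oew buk ukpdl crju
Hunk 2: at line 1 remove [kuel,tztr] add [nao] -> 14 lines: smql nao ahw scsv cwzpb daa tbg vfb bxq yul oew buk ukpdl crju
Hunk 3: at line 4 remove [daa,tbg,vfb] add [oks] -> 12 lines: smql nao ahw scsv cwzpb oks bxq yul oew buk ukpdl crju
Hunk 4: at line 4 remove [oks] add [pbfy] -> 12 lines: smql nao ahw scsv cwzpb pbfy bxq yul oew buk ukpdl crju
Hunk 5: at line 1 remove [nao,ahw] add [crm,xdg] -> 12 lines: smql crm xdg scsv cwzpb pbfy bxq yul oew buk ukpdl crju
Final line count: 12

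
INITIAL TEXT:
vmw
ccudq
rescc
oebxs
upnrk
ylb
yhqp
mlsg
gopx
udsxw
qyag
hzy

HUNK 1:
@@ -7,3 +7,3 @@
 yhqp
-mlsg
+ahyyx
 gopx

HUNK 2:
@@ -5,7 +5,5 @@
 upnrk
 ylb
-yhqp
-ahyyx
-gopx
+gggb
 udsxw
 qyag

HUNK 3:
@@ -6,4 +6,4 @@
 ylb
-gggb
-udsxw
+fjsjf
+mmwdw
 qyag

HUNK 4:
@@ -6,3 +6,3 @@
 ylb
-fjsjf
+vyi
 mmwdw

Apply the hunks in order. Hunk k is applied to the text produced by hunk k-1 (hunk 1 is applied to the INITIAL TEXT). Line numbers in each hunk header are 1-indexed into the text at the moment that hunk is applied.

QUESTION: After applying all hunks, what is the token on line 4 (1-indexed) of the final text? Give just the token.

Hunk 1: at line 7 remove [mlsg] add [ahyyx] -> 12 lines: vmw ccudq rescc oebxs upnrk ylb yhqp ahyyx gopx udsxw qyag hzy
Hunk 2: at line 5 remove [yhqp,ahyyx,gopx] add [gggb] -> 10 lines: vmw ccudq rescc oebxs upnrk ylb gggb udsxw qyag hzy
Hunk 3: at line 6 remove [gggb,udsxw] add [fjsjf,mmwdw] -> 10 lines: vmw ccudq rescc oebxs upnrk ylb fjsjf mmwdw qyag hzy
Hunk 4: at line 6 remove [fjsjf] add [vyi] -> 10 lines: vmw ccudq rescc oebxs upnrk ylb vyi mmwdw qyag hzy
Final line 4: oebxs

Answer: oebxs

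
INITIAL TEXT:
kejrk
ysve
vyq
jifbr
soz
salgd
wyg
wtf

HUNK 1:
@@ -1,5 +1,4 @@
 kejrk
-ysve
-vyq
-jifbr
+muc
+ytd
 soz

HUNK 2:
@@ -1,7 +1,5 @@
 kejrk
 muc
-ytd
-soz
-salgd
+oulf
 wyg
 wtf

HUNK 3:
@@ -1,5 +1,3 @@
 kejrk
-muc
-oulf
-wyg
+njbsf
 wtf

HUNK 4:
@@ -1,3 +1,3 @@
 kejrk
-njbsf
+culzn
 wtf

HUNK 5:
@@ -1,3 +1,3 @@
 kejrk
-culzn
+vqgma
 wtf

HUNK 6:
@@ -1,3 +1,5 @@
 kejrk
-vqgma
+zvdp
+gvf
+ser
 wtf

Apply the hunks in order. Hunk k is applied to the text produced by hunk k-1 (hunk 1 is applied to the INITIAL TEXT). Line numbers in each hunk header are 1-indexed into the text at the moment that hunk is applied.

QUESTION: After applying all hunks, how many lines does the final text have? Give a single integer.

Hunk 1: at line 1 remove [ysve,vyq,jifbr] add [muc,ytd] -> 7 lines: kejrk muc ytd soz salgd wyg wtf
Hunk 2: at line 1 remove [ytd,soz,salgd] add [oulf] -> 5 lines: kejrk muc oulf wyg wtf
Hunk 3: at line 1 remove [muc,oulf,wyg] add [njbsf] -> 3 lines: kejrk njbsf wtf
Hunk 4: at line 1 remove [njbsf] add [culzn] -> 3 lines: kejrk culzn wtf
Hunk 5: at line 1 remove [culzn] add [vqgma] -> 3 lines: kejrk vqgma wtf
Hunk 6: at line 1 remove [vqgma] add [zvdp,gvf,ser] -> 5 lines: kejrk zvdp gvf ser wtf
Final line count: 5

Answer: 5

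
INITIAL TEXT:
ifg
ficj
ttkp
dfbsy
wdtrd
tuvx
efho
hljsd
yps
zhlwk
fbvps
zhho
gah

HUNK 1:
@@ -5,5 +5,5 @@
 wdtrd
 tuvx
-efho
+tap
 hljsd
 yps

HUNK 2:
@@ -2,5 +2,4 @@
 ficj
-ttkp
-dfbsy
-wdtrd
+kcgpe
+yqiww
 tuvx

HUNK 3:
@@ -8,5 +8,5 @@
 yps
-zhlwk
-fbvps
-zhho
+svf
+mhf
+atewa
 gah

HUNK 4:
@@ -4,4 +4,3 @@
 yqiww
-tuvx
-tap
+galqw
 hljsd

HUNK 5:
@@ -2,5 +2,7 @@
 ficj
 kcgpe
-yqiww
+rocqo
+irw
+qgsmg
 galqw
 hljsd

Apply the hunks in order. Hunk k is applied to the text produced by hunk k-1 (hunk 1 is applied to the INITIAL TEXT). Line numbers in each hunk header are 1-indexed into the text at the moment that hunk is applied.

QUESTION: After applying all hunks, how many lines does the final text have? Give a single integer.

Hunk 1: at line 5 remove [efho] add [tap] -> 13 lines: ifg ficj ttkp dfbsy wdtrd tuvx tap hljsd yps zhlwk fbvps zhho gah
Hunk 2: at line 2 remove [ttkp,dfbsy,wdtrd] add [kcgpe,yqiww] -> 12 lines: ifg ficj kcgpe yqiww tuvx tap hljsd yps zhlwk fbvps zhho gah
Hunk 3: at line 8 remove [zhlwk,fbvps,zhho] add [svf,mhf,atewa] -> 12 lines: ifg ficj kcgpe yqiww tuvx tap hljsd yps svf mhf atewa gah
Hunk 4: at line 4 remove [tuvx,tap] add [galqw] -> 11 lines: ifg ficj kcgpe yqiww galqw hljsd yps svf mhf atewa gah
Hunk 5: at line 2 remove [yqiww] add [rocqo,irw,qgsmg] -> 13 lines: ifg ficj kcgpe rocqo irw qgsmg galqw hljsd yps svf mhf atewa gah
Final line count: 13

Answer: 13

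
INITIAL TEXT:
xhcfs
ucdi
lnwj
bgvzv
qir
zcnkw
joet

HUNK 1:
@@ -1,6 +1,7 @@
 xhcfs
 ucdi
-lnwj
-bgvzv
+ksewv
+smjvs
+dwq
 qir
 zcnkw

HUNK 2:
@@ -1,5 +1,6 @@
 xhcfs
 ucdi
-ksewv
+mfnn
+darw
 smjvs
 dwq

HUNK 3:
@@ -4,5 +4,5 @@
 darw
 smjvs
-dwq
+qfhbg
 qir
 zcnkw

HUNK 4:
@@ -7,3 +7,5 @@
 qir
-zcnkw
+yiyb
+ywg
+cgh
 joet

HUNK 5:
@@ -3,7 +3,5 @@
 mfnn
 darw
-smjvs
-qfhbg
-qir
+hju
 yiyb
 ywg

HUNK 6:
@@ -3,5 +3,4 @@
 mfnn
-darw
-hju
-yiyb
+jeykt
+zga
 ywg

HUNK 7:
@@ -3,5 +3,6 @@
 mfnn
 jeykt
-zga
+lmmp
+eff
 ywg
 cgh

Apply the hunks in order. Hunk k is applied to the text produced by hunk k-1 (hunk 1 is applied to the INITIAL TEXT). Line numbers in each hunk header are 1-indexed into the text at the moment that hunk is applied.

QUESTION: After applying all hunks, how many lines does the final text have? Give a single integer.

Answer: 9

Derivation:
Hunk 1: at line 1 remove [lnwj,bgvzv] add [ksewv,smjvs,dwq] -> 8 lines: xhcfs ucdi ksewv smjvs dwq qir zcnkw joet
Hunk 2: at line 1 remove [ksewv] add [mfnn,darw] -> 9 lines: xhcfs ucdi mfnn darw smjvs dwq qir zcnkw joet
Hunk 3: at line 4 remove [dwq] add [qfhbg] -> 9 lines: xhcfs ucdi mfnn darw smjvs qfhbg qir zcnkw joet
Hunk 4: at line 7 remove [zcnkw] add [yiyb,ywg,cgh] -> 11 lines: xhcfs ucdi mfnn darw smjvs qfhbg qir yiyb ywg cgh joet
Hunk 5: at line 3 remove [smjvs,qfhbg,qir] add [hju] -> 9 lines: xhcfs ucdi mfnn darw hju yiyb ywg cgh joet
Hunk 6: at line 3 remove [darw,hju,yiyb] add [jeykt,zga] -> 8 lines: xhcfs ucdi mfnn jeykt zga ywg cgh joet
Hunk 7: at line 3 remove [zga] add [lmmp,eff] -> 9 lines: xhcfs ucdi mfnn jeykt lmmp eff ywg cgh joet
Final line count: 9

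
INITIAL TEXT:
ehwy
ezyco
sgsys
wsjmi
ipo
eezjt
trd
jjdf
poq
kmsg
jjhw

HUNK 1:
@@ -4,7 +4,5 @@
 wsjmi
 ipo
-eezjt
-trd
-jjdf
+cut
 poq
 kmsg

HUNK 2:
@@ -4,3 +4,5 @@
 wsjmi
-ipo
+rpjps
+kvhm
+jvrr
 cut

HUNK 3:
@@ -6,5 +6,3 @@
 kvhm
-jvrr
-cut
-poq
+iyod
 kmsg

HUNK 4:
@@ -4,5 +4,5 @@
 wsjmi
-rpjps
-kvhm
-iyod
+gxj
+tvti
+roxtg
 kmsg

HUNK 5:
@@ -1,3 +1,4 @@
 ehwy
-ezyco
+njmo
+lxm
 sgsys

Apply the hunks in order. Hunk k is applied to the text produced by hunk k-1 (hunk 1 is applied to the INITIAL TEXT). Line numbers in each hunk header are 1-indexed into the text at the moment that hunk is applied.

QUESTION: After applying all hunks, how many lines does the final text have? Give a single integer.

Answer: 10

Derivation:
Hunk 1: at line 4 remove [eezjt,trd,jjdf] add [cut] -> 9 lines: ehwy ezyco sgsys wsjmi ipo cut poq kmsg jjhw
Hunk 2: at line 4 remove [ipo] add [rpjps,kvhm,jvrr] -> 11 lines: ehwy ezyco sgsys wsjmi rpjps kvhm jvrr cut poq kmsg jjhw
Hunk 3: at line 6 remove [jvrr,cut,poq] add [iyod] -> 9 lines: ehwy ezyco sgsys wsjmi rpjps kvhm iyod kmsg jjhw
Hunk 4: at line 4 remove [rpjps,kvhm,iyod] add [gxj,tvti,roxtg] -> 9 lines: ehwy ezyco sgsys wsjmi gxj tvti roxtg kmsg jjhw
Hunk 5: at line 1 remove [ezyco] add [njmo,lxm] -> 10 lines: ehwy njmo lxm sgsys wsjmi gxj tvti roxtg kmsg jjhw
Final line count: 10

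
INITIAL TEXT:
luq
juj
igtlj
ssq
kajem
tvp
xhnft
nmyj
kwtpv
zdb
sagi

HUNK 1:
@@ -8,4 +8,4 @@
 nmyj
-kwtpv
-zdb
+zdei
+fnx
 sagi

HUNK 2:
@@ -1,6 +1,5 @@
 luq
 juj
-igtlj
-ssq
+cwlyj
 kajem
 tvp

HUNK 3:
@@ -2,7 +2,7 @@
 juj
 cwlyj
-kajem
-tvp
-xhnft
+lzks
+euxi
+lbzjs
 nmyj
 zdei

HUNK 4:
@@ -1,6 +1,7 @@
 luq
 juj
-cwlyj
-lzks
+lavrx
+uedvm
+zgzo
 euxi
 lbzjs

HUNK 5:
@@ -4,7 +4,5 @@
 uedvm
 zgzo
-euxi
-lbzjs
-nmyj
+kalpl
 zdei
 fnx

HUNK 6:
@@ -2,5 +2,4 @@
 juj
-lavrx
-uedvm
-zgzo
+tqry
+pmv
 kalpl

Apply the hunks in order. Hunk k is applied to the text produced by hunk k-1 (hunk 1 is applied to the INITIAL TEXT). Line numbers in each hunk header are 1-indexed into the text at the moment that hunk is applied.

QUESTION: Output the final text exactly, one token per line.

Answer: luq
juj
tqry
pmv
kalpl
zdei
fnx
sagi

Derivation:
Hunk 1: at line 8 remove [kwtpv,zdb] add [zdei,fnx] -> 11 lines: luq juj igtlj ssq kajem tvp xhnft nmyj zdei fnx sagi
Hunk 2: at line 1 remove [igtlj,ssq] add [cwlyj] -> 10 lines: luq juj cwlyj kajem tvp xhnft nmyj zdei fnx sagi
Hunk 3: at line 2 remove [kajem,tvp,xhnft] add [lzks,euxi,lbzjs] -> 10 lines: luq juj cwlyj lzks euxi lbzjs nmyj zdei fnx sagi
Hunk 4: at line 1 remove [cwlyj,lzks] add [lavrx,uedvm,zgzo] -> 11 lines: luq juj lavrx uedvm zgzo euxi lbzjs nmyj zdei fnx sagi
Hunk 5: at line 4 remove [euxi,lbzjs,nmyj] add [kalpl] -> 9 lines: luq juj lavrx uedvm zgzo kalpl zdei fnx sagi
Hunk 6: at line 2 remove [lavrx,uedvm,zgzo] add [tqry,pmv] -> 8 lines: luq juj tqry pmv kalpl zdei fnx sagi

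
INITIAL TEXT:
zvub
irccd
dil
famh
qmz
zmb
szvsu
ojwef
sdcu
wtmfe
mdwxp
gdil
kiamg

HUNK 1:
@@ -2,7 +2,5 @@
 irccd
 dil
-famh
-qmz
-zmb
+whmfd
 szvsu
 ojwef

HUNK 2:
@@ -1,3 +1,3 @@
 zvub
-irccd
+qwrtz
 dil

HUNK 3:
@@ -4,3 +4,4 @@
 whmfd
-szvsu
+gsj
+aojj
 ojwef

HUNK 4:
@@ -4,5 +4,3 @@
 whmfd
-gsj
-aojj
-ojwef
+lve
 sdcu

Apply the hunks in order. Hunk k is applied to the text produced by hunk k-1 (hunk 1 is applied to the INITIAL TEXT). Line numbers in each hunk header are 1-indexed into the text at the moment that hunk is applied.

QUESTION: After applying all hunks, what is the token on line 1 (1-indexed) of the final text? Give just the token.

Answer: zvub

Derivation:
Hunk 1: at line 2 remove [famh,qmz,zmb] add [whmfd] -> 11 lines: zvub irccd dil whmfd szvsu ojwef sdcu wtmfe mdwxp gdil kiamg
Hunk 2: at line 1 remove [irccd] add [qwrtz] -> 11 lines: zvub qwrtz dil whmfd szvsu ojwef sdcu wtmfe mdwxp gdil kiamg
Hunk 3: at line 4 remove [szvsu] add [gsj,aojj] -> 12 lines: zvub qwrtz dil whmfd gsj aojj ojwef sdcu wtmfe mdwxp gdil kiamg
Hunk 4: at line 4 remove [gsj,aojj,ojwef] add [lve] -> 10 lines: zvub qwrtz dil whmfd lve sdcu wtmfe mdwxp gdil kiamg
Final line 1: zvub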